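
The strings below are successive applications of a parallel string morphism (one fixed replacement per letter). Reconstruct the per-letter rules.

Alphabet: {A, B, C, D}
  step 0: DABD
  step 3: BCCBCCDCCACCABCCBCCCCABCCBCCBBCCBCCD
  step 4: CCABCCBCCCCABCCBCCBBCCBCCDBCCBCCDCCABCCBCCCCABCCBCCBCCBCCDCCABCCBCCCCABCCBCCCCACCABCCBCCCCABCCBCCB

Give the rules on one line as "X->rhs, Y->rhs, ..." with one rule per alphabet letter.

A->D, B->CCA, C->BCC, D->B

  step 3 ⇒ step 4: BCCBCCDCCACCABCCBCCCCABCCBCCBBCCBCCD ⇒ CCA·BCC·BCC·CCA·BCC·BCC·B·BCC·BCC·D·BCC·BCC·D·CCA·BCC·BCC·CCA·BCC·BCC·BCC·BCC·D·CCA·BCC·BCC·CCA·BCC·BCC·CCA·CCA·BCC·BCC·CCA·BCC·BCC·B
    A ↦ D
    B ↦ CCA
    C ↦ BCC
    D ↦ B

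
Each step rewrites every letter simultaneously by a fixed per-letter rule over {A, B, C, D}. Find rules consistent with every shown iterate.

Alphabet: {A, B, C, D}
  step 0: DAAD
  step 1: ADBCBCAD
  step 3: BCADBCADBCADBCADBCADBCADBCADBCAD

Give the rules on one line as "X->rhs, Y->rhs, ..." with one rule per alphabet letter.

  step 0 ⇒ step 1: DAAD ⇒ AD·BC·BC·AD
    A ↦ BC
    D ↦ AD
    B ↦ BCA  (constrained at step 1)
    C ↦ D  (constrained at step 1)

A->BC, B->BCA, C->D, D->AD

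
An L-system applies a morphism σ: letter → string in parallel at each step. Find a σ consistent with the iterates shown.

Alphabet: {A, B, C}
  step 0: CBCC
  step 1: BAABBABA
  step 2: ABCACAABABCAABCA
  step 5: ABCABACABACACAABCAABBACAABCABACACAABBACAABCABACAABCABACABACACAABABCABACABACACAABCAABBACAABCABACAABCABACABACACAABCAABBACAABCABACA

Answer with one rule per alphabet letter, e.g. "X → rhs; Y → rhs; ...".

A->CA, B->AB, C->BA

  step 1 ⇒ step 2: BAABBABA ⇒ AB·CA·CA·AB·AB·CA·AB·CA
    A ↦ CA
    B ↦ AB
  step 0 ⇒ step 1: CBCC ⇒ BA·AB·BA·BA
    C ↦ BA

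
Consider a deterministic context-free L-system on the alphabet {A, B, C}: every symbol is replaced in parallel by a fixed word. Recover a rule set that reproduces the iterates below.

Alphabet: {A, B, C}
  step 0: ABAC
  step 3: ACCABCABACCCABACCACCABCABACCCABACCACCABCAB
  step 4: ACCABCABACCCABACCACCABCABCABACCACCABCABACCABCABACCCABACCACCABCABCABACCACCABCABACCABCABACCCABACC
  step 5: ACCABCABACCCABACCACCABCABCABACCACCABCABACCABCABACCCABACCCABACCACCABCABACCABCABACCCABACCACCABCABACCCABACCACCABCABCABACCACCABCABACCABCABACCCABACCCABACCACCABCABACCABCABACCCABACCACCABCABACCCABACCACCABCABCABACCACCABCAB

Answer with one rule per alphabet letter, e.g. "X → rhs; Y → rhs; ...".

A->AC, B->C, C->CAB

  step 4 ⇒ step 5: ACCABCABACCCABACCACCABCABCABACCACCABCABACCABCABACCCABACCACCABCABCABACCACCABCABACCABCABACCCABACC ⇒ AC·CAB·CAB·AC·C·CAB·AC·C·AC·CAB·CAB·CAB·AC·C·AC·CAB·CAB·AC·CAB·CAB·AC·C·CAB·AC·C·CAB·AC·C·AC·CAB·CAB·AC·CAB·CAB·AC·C·CAB·AC·C·AC·CAB·CAB·AC·C·CAB·AC·C·AC·CAB·CAB·CAB·AC·C·AC·CAB·CAB·AC·CAB·CAB·AC·C·CAB·AC·C·CAB·AC·C·AC·CAB·CAB·AC·CAB·CAB·AC·C·CAB·AC·C·AC·CAB·CAB·AC·C·CAB·AC·C·AC·CAB·CAB·CAB·AC·C·AC·CAB·CAB
    A ↦ AC
    B ↦ C
    C ↦ CAB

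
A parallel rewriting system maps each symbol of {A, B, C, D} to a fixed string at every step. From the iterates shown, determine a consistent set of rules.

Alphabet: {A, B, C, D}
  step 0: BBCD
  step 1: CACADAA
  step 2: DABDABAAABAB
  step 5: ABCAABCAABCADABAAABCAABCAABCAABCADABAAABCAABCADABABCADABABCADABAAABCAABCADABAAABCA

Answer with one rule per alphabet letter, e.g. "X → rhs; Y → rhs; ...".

A->AB, B->CA, C->D, D->AA

  step 1 ⇒ step 2: CACADAA ⇒ D·AB·D·AB·AA·AB·AB
    A ↦ AB
    C ↦ D
    D ↦ AA
  step 0 ⇒ step 1: BBCD ⇒ CA·CA·D·AA
    B ↦ CA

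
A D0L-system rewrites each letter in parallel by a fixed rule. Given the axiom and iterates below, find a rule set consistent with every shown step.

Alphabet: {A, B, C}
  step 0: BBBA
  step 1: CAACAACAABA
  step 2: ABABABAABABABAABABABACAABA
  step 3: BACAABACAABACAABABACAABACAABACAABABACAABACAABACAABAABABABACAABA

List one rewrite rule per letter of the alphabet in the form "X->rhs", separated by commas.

A->BA, B->CAA, C->ABA

  step 2 ⇒ step 3: ABABABAABABABAABABABACAABA ⇒ BA·CAA·BA·CAA·BA·CAA·BA·BA·CAA·BA·CAA·BA·CAA·BA·BA·CAA·BA·CAA·BA·CAA·BA·ABA·BA·BA·CAA·BA
    A ↦ BA
    B ↦ CAA
    C ↦ ABA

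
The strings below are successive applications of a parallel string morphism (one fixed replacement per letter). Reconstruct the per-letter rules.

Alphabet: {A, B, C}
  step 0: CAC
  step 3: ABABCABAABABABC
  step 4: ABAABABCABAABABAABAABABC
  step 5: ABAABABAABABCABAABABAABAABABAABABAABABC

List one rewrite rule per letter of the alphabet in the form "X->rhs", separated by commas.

A->AB, B->A, C->BC

  step 4 ⇒ step 5: ABAABABCABAABABAABAABABC ⇒ AB·A·AB·AB·A·AB·A·BC·AB·A·AB·AB·A·AB·A·AB·AB·A·AB·AB·A·AB·A·BC
    A ↦ AB
    B ↦ A
    C ↦ BC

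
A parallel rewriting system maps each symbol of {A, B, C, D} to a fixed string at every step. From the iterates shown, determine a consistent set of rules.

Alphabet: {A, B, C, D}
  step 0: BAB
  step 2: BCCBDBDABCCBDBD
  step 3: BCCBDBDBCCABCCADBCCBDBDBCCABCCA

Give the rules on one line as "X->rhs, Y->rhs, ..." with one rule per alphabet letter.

A->D, B->BCC, C->BD, D->A

  step 2 ⇒ step 3: BCCBDBDABCCBDBD ⇒ BCC·BD·BD·BCC·A·BCC·A·D·BCC·BD·BD·BCC·A·BCC·A
    A ↦ D
    B ↦ BCC
    C ↦ BD
    D ↦ A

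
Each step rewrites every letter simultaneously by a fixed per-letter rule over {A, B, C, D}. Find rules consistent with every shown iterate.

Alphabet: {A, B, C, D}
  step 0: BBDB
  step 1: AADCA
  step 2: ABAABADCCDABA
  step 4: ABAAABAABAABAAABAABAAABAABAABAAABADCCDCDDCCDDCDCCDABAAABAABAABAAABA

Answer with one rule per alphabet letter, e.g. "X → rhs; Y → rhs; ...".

A->ABA, B->A, C->CD, D->DC

  step 1 ⇒ step 2: AADCA ⇒ ABA·ABA·DC·CD·ABA
    A ↦ ABA
    C ↦ CD
    D ↦ DC
  step 0 ⇒ step 1: BBDB ⇒ A·A·DC·A
    B ↦ A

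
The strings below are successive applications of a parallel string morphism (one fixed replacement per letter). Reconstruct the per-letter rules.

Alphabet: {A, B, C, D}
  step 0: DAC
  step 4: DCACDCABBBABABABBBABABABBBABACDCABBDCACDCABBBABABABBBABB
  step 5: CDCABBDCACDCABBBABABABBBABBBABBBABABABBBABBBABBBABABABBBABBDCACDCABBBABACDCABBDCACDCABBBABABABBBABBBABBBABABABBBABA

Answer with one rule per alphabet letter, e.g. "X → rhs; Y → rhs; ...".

A->BB, B->BA, C->DCA, D->C

  step 4 ⇒ step 5: DCACDCABBBABABABBBABABABBBABACDCABBDCACDCABBBABABABBBABB ⇒ C·DCA·BB·DCA·C·DCA·BB·BA·BA·BA·BB·BA·BB·BA·BB·BA·BA·BA·BB·BA·BB·BA·BB·BA·BA·BA·BB·BA·BB·DCA·C·DCA·BB·BA·BA·C·DCA·BB·DCA·C·DCA·BB·BA·BA·BA·BB·BA·BB·BA·BB·BA·BA·BA·BB·BA·BA
    A ↦ BB
    B ↦ BA
    C ↦ DCA
    D ↦ C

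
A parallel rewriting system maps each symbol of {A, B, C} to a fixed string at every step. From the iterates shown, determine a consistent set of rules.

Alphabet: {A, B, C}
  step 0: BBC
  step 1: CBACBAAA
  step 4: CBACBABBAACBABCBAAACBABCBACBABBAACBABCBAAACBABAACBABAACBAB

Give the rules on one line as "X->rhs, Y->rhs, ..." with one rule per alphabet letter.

A->B, B->CBA, C->AA

  step 0 ⇒ step 1: BBC ⇒ CBA·CBA·AA
    B ↦ CBA
    C ↦ AA
    A ↦ B  (constrained at step 1)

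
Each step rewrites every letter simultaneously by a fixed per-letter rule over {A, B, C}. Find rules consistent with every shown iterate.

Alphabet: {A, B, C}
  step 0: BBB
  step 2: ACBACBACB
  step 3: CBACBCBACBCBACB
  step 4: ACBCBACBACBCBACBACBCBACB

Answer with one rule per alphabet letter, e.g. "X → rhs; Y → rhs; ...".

A->CB, B->CB, C->A

  step 3 ⇒ step 4: CBACBCBACBCBACB ⇒ A·CB·CB·A·CB·A·CB·CB·A·CB·A·CB·CB·A·CB
    A ↦ CB
    B ↦ CB
    C ↦ A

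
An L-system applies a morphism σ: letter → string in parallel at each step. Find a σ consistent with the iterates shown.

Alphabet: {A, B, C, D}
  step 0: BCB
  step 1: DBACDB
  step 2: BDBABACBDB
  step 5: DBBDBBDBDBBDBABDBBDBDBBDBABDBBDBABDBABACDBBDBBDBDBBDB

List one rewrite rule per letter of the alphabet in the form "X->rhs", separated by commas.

  step 1 ⇒ step 2: DBACDB ⇒ B·DB·AB·AC·B·DB
    A ↦ AB
    B ↦ DB
    C ↦ AC
    D ↦ B

A->AB, B->DB, C->AC, D->B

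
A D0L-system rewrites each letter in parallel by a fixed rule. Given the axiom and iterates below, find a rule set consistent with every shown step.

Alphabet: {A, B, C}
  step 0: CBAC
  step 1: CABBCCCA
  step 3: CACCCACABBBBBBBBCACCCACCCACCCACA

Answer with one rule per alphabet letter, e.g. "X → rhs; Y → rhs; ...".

  step 0 ⇒ step 1: CBAC ⇒ CA·BB·CC·CA
    A ↦ CC
    B ↦ BB
    C ↦ CA

A->CC, B->BB, C->CA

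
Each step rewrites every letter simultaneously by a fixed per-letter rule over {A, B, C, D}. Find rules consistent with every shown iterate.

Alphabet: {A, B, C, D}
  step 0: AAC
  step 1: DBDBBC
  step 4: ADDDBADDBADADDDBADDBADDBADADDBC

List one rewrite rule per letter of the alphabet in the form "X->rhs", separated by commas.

  step 0 ⇒ step 1: AAC ⇒ DB·DB·BC
    A ↦ DB
    C ↦ BC
    B ↦ D  (constrained at step 1)
    D ↦ AD  (constrained at step 1)

A->DB, B->D, C->BC, D->AD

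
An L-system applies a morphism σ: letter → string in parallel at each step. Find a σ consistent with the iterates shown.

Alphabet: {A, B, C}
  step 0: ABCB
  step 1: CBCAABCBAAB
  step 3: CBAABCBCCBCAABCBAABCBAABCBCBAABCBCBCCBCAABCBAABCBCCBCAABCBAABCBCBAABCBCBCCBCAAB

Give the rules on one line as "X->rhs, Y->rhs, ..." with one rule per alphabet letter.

A->CBC, B->AAB, C->CB

  step 0 ⇒ step 1: ABCB ⇒ CBC·AAB·CB·AAB
    A ↦ CBC
    B ↦ AAB
    C ↦ CB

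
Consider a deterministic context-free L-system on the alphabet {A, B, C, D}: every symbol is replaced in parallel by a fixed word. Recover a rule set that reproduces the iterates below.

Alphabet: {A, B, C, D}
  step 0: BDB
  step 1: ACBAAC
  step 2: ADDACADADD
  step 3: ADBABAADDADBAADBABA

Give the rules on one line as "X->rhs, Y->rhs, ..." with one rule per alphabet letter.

  step 2 ⇒ step 3: ADDACADADD ⇒ AD·BA·BA·AD·D·AD·BA·AD·BA·BA
    A ↦ AD
    C ↦ D
    D ↦ BA
  step 0 ⇒ step 1: BDB ⇒ AC·BA·AC
    B ↦ AC

A->AD, B->AC, C->D, D->BA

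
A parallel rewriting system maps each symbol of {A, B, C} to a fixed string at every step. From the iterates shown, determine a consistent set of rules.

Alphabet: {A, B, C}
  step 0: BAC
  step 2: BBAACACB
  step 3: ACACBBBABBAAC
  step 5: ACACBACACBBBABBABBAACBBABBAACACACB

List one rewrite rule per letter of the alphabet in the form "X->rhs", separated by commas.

  step 2 ⇒ step 3: BBAACACB ⇒ AC·AC·B·B·BA·B·BA·AC
    A ↦ B
    B ↦ AC
    C ↦ BA

A->B, B->AC, C->BA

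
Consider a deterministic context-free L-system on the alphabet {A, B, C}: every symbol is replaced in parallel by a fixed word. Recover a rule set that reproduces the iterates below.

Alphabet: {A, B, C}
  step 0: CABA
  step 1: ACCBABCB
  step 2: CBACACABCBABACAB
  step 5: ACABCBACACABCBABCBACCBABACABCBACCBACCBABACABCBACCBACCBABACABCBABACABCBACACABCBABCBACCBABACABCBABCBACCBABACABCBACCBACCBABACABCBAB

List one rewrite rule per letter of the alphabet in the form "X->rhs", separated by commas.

  step 1 ⇒ step 2: ACCBABCB ⇒ CB·AC·AC·AB·CB·AB·AC·AB
    A ↦ CB
    B ↦ AB
    C ↦ AC

A->CB, B->AB, C->AC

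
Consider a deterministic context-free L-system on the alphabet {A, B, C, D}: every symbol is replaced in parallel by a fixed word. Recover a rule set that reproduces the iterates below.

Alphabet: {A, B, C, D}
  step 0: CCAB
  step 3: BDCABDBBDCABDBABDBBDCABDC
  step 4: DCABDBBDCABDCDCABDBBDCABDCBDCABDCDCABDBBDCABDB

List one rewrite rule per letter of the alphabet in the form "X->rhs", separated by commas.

  step 3 ⇒ step 4: BDCABDBBDCABDBABDBBDCABDC ⇒ DC·AB·DB·B·DC·AB·DC·DC·AB·DB·B·DC·AB·DC·B·DC·AB·DC·DC·AB·DB·B·DC·AB·DB
    A ↦ B
    B ↦ DC
    C ↦ DB
    D ↦ AB

A->B, B->DC, C->DB, D->AB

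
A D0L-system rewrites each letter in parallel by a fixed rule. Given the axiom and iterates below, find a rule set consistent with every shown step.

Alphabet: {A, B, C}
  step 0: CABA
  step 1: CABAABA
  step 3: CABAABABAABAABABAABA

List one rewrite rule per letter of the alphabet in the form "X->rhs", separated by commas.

A->BA, B->A, C->CA

  step 0 ⇒ step 1: CABA ⇒ CA·BA·A·BA
    A ↦ BA
    B ↦ A
    C ↦ CA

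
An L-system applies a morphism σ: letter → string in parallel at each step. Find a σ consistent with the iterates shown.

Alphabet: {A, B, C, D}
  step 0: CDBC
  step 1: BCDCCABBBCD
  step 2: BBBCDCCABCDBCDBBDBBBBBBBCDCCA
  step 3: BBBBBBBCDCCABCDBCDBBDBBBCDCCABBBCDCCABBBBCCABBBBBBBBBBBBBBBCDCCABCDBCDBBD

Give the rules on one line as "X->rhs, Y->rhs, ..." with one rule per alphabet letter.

  step 2 ⇒ step 3: BBBCDCCABCDBCDBBDBBBBBBBCDCCA ⇒ BB·BB·BB·BCD·CCA·BCD·BCD·BBD·BB·BCD·CCA·BB·BCD·CCA·BB·BB·CCA·BB·BB·BB·BB·BB·BB·BB·BCD·CCA·BCD·BCD·BBD
    A ↦ BBD
    B ↦ BB
    C ↦ BCD
    D ↦ CCA

A->BBD, B->BB, C->BCD, D->CCA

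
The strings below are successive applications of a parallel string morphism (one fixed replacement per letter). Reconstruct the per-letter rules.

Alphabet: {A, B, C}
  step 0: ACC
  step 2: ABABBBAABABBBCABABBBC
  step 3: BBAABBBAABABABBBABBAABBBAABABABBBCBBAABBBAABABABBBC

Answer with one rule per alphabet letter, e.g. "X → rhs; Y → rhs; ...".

A->BBA, B->AB, C->BBC

  step 2 ⇒ step 3: ABABBBAABABBBCABABBBC ⇒ BBA·AB·BBA·AB·AB·AB·BBA·BBA·AB·BBA·AB·AB·AB·BBC·BBA·AB·BBA·AB·AB·AB·BBC
    A ↦ BBA
    B ↦ AB
    C ↦ BBC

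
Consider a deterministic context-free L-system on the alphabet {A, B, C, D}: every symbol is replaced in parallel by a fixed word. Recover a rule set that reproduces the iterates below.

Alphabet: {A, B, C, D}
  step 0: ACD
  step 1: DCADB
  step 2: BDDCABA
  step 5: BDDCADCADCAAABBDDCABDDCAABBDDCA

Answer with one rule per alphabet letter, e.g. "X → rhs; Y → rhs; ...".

  step 1 ⇒ step 2: DCADB ⇒ B·D·DCA·B·A
    A ↦ DCA
    B ↦ A
    C ↦ D
    D ↦ B

A->DCA, B->A, C->D, D->B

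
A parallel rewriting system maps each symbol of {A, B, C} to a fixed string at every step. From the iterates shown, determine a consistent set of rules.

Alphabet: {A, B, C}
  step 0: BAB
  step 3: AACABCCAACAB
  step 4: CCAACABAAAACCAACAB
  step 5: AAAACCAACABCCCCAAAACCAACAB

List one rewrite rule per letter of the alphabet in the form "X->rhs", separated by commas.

A->C, B->AB, C->AA

  step 4 ⇒ step 5: CCAACABAAAACCAACAB ⇒ AA·AA·C·C·AA·C·AB·C·C·C·C·AA·AA·C·C·AA·C·AB
    A ↦ C
    B ↦ AB
    C ↦ AA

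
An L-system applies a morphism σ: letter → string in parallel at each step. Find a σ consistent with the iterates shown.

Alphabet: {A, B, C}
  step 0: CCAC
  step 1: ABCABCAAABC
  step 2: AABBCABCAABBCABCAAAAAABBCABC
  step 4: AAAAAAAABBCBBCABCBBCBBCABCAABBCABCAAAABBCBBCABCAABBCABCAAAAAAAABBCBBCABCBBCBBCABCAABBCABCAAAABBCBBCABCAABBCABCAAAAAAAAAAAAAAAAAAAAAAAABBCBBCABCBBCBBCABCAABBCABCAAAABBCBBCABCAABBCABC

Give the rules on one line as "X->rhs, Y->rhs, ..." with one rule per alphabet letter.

A->AA, B->BBC, C->ABC

  step 1 ⇒ step 2: ABCABCAAABC ⇒ AA·BBC·ABC·AA·BBC·ABC·AA·AA·AA·BBC·ABC
    A ↦ AA
    B ↦ BBC
    C ↦ ABC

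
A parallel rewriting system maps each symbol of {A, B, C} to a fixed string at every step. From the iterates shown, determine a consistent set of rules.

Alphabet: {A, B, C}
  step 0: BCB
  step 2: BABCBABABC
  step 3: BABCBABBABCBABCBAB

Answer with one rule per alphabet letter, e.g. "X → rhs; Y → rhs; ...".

A->BC, B->BA, C->B

  step 2 ⇒ step 3: BABCBABABC ⇒ BA·BC·BA·B·BA·BC·BA·BC·BA·B
    A ↦ BC
    B ↦ BA
    C ↦ B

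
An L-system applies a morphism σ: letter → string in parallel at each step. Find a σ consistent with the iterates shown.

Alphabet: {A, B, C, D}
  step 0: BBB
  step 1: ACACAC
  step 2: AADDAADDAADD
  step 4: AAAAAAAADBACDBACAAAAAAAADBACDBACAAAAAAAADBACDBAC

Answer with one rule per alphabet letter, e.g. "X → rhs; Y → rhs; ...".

A->AA, B->AC, C->DD, D->DB

  step 1 ⇒ step 2: ACACAC ⇒ AA·DD·AA·DD·AA·DD
    A ↦ AA
    C ↦ DD
  step 0 ⇒ step 1: BBB ⇒ AC·AC·AC
    B ↦ AC
    D ↦ DB  (constrained at step 2)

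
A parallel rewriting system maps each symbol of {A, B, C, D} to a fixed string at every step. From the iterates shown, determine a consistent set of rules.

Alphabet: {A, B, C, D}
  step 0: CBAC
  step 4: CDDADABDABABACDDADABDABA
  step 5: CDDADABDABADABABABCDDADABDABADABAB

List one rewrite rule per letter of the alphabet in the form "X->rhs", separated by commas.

A->B, B->A, C->CD, D->DA

  step 4 ⇒ step 5: CDDADABDABABACDDADABDABA ⇒ CD·DA·DA·B·DA·B·A·DA·B·A·B·A·B·CD·DA·DA·B·DA·B·A·DA·B·A·B
    A ↦ B
    B ↦ A
    C ↦ CD
    D ↦ DA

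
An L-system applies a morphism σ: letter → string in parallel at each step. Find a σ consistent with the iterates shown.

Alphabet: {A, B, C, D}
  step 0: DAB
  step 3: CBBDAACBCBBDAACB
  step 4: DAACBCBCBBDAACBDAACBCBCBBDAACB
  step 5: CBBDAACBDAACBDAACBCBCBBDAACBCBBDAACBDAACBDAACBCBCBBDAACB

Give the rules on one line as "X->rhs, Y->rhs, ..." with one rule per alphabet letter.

A->B, B->CB, C->DAA, D->C

  step 4 ⇒ step 5: DAACBCBCBBDAACBDAACBCBCBBDAACB ⇒ C·B·B·DAA·CB·DAA·CB·DAA·CB·CB·C·B·B·DAA·CB·C·B·B·DAA·CB·DAA·CB·DAA·CB·CB·C·B·B·DAA·CB
    A ↦ B
    B ↦ CB
    C ↦ DAA
    D ↦ C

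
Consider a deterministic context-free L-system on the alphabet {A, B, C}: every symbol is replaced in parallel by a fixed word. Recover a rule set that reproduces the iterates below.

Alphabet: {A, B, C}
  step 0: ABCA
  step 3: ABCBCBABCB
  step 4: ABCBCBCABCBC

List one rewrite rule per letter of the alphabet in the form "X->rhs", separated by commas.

  step 3 ⇒ step 4: ABCBCBABCB ⇒ AB·C·B·C·B·C·AB·C·B·C
    A ↦ AB
    B ↦ C
    C ↦ B

A->AB, B->C, C->B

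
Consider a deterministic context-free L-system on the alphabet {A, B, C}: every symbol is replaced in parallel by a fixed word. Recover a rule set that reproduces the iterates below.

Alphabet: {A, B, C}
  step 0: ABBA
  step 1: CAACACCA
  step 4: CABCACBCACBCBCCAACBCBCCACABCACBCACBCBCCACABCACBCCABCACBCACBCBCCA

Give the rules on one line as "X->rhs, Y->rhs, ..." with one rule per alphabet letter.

  step 0 ⇒ step 1: ABBA ⇒ CA·AC·AC·CA
    A ↦ CA
    B ↦ AC
    C ↦ BC  (constrained at step 1)

A->CA, B->AC, C->BC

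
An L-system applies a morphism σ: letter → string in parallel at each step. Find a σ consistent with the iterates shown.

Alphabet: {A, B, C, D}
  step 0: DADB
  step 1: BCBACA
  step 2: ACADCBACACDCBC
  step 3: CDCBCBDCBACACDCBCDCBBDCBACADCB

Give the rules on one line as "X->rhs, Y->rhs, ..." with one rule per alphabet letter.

A->C, B->ACA, C->DCB, D->B

  step 2 ⇒ step 3: ACADCBACACDCBC ⇒ C·DCB·C·B·DCB·ACA·C·DCB·C·DCB·B·DCB·ACA·DCB
    A ↦ C
    B ↦ ACA
    C ↦ DCB
    D ↦ B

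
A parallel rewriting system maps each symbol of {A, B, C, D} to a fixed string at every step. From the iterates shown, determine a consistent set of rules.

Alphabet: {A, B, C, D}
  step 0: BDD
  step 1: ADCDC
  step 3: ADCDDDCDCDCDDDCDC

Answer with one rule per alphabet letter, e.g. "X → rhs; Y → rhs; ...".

A->B, B->A, C->DD, D->DC

  step 0 ⇒ step 1: BDD ⇒ A·DC·DC
    B ↦ A
    D ↦ DC
    A ↦ B  (constrained at step 1)
    C ↦ DD  (constrained at step 1)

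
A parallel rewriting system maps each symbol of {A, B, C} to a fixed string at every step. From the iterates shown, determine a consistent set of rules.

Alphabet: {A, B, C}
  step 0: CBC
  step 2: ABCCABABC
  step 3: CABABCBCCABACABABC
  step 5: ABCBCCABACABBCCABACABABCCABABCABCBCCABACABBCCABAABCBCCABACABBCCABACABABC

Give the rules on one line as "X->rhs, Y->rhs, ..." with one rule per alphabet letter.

A->CAB, B->A, C->BC

  step 2 ⇒ step 3: ABCCABABC ⇒ CAB·A·BC·BC·CAB·A·CAB·A·BC
    A ↦ CAB
    B ↦ A
    C ↦ BC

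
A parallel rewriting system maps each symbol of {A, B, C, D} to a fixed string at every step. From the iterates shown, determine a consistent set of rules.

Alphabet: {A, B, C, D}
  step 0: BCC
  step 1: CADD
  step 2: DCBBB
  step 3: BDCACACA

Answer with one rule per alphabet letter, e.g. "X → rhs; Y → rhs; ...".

A->CB, B->CA, C->D, D->B

  step 2 ⇒ step 3: DCBBB ⇒ B·D·CA·CA·CA
    B ↦ CA
    C ↦ D
    D ↦ B
  step 1 ⇒ step 2: CADD ⇒ D·CB·B·B
    A ↦ CB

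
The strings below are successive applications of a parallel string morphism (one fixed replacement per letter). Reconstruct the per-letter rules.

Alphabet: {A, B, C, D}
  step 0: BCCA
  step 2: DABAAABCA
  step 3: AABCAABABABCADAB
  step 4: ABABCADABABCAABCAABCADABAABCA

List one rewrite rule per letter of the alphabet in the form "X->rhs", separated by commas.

A->AB, B->CA, C->D, D->A

  step 3 ⇒ step 4: AABCAABABABCADAB ⇒ AB·AB·CA·D·AB·AB·CA·AB·CA·AB·CA·D·AB·A·AB·CA
    A ↦ AB
    B ↦ CA
    C ↦ D
    D ↦ A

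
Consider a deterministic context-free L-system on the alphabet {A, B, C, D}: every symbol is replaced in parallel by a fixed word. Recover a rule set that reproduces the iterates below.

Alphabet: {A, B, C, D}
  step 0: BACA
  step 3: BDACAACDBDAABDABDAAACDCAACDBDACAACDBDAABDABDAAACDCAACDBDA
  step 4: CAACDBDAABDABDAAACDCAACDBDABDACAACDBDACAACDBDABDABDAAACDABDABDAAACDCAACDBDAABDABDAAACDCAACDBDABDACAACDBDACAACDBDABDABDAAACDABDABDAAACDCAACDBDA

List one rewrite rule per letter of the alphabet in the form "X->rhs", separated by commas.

A->BDA, B->CA, C->A, D->ACD

  step 3 ⇒ step 4: BDACAACDBDAABDABDAAACDCAACDBDACAACDBDAABDABDAAACDCAACDBDA ⇒ CA·ACD·BDA·A·BDA·BDA·A·ACD·CA·ACD·BDA·BDA·CA·ACD·BDA·CA·ACD·BDA·BDA·BDA·A·ACD·A·BDA·BDA·A·ACD·CA·ACD·BDA·A·BDA·BDA·A·ACD·CA·ACD·BDA·BDA·CA·ACD·BDA·CA·ACD·BDA·BDA·BDA·A·ACD·A·BDA·BDA·A·ACD·CA·ACD·BDA
    A ↦ BDA
    B ↦ CA
    C ↦ A
    D ↦ ACD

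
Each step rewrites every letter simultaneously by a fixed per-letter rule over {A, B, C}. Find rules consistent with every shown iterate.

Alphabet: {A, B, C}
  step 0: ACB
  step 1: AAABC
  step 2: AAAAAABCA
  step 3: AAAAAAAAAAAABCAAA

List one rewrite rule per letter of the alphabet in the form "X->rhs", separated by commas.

  step 2 ⇒ step 3: AAAAAABCA ⇒ AA·AA·AA·AA·AA·AA·BC·A·AA
    A ↦ AA
    B ↦ BC
    C ↦ A

A->AA, B->BC, C->A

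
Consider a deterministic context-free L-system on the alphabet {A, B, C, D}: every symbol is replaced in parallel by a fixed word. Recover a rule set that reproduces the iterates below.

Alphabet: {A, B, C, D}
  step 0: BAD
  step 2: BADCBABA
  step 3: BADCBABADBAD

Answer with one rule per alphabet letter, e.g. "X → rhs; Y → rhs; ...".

  step 2 ⇒ step 3: BADCBABA ⇒ BA·D·CB·A·BA·D·BA·D
    A ↦ D
    B ↦ BA
    C ↦ A
    D ↦ CB

A->D, B->BA, C->A, D->CB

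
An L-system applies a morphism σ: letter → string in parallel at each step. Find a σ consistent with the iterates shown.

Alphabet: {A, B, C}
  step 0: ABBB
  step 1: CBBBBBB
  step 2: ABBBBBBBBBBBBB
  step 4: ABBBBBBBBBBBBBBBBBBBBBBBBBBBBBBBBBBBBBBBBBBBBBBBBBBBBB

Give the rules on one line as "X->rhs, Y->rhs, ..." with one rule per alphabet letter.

A->C, B->BB, C->AB

  step 1 ⇒ step 2: CBBBBBB ⇒ AB·BB·BB·BB·BB·BB·BB
    B ↦ BB
    C ↦ AB
  step 0 ⇒ step 1: ABBB ⇒ C·BB·BB·BB
    A ↦ C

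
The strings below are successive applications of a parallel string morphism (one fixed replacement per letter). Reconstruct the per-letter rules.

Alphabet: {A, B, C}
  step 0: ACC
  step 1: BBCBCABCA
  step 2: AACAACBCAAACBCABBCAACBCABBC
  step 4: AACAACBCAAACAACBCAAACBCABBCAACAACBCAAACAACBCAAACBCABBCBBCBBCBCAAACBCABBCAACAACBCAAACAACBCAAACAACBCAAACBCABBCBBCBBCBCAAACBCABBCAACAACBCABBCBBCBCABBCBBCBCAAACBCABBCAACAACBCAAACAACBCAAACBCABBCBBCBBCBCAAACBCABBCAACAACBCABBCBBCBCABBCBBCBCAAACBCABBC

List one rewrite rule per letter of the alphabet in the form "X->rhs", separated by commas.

  step 1 ⇒ step 2: BBCBCABCA ⇒ AAC·AAC·BCA·AAC·BCA·BBC·AAC·BCA·BBC
    A ↦ BBC
    B ↦ AAC
    C ↦ BCA

A->BBC, B->AAC, C->BCA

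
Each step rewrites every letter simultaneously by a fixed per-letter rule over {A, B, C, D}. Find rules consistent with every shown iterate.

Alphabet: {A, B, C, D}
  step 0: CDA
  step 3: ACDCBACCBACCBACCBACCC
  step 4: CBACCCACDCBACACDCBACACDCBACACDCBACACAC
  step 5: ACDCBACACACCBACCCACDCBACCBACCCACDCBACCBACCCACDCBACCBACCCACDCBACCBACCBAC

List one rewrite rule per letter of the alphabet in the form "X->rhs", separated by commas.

A->CB, B->D, C->AC, D->CC

  step 4 ⇒ step 5: CBACCCACDCBACACDCBACACDCBACACDCBACACAC ⇒ AC·D·CB·AC·AC·AC·CB·AC·CC·AC·D·CB·AC·CB·AC·CC·AC·D·CB·AC·CB·AC·CC·AC·D·CB·AC·CB·AC·CC·AC·D·CB·AC·CB·AC·CB·AC
    A ↦ CB
    B ↦ D
    C ↦ AC
    D ↦ CC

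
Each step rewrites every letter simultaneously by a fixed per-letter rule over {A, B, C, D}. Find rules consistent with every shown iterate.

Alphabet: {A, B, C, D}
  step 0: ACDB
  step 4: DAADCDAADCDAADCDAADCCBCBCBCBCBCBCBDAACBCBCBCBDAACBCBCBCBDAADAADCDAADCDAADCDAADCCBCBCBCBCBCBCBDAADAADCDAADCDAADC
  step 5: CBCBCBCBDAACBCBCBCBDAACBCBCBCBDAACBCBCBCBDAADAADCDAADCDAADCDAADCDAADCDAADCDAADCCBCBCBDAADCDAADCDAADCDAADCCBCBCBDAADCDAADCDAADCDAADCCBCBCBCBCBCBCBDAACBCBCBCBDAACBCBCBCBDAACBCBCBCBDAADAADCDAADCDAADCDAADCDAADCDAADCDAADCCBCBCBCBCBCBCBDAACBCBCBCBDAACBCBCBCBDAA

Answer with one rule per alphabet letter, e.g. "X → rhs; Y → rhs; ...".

  step 4 ⇒ step 5: DAADCDAADCDAADCDAADCCBCBCBCBCBCBCBDAACBCBCBCBDAACBCBCBCBDAADAADCDAADCDAADCDAADCCBCBCBCBCBCBCBDAADAADCDAADCDAADC ⇒ CB·CB·CB·CB·DAA·CB·CB·CB·CB·DAA·CB·CB·CB·CB·DAA·CB·CB·CB·CB·DAA·DAA·DC·DAA·DC·DAA·DC·DAA·DC·DAA·DC·DAA·DC·DAA·DC·CB·CB·CB·DAA·DC·DAA·DC·DAA·DC·DAA·DC·CB·CB·CB·DAA·DC·DAA·DC·DAA·DC·DAA·DC·CB·CB·CB·CB·CB·CB·CB·DAA·CB·CB·CB·CB·DAA·CB·CB·CB·CB·DAA·CB·CB·CB·CB·DAA·DAA·DC·DAA·DC·DAA·DC·DAA·DC·DAA·DC·DAA·DC·DAA·DC·CB·CB·CB·CB·CB·CB·CB·DAA·CB·CB·CB·CB·DAA·CB·CB·CB·CB·DAA
    A ↦ CB
    B ↦ DC
    C ↦ DAA
    D ↦ CB

A->CB, B->DC, C->DAA, D->CB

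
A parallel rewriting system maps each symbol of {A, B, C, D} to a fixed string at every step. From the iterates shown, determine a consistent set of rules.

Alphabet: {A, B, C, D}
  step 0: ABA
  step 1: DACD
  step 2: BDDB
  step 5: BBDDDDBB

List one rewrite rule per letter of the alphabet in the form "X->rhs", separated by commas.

  step 1 ⇒ step 2: DACD ⇒ B·D·D·B
    A ↦ D
    C ↦ D
    D ↦ B
  step 0 ⇒ step 1: ABA ⇒ D·AC·D
    B ↦ AC

A->D, B->AC, C->D, D->B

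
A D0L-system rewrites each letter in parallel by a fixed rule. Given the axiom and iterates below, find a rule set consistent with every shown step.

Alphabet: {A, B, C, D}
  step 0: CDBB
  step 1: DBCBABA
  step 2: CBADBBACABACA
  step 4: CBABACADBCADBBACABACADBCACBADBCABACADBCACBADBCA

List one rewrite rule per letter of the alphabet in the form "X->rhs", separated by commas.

A->CA, B->BA, C->DB, D->C

  step 1 ⇒ step 2: DBCBABA ⇒ C·BA·DB·BA·CA·BA·CA
    A ↦ CA
    B ↦ BA
    C ↦ DB
    D ↦ C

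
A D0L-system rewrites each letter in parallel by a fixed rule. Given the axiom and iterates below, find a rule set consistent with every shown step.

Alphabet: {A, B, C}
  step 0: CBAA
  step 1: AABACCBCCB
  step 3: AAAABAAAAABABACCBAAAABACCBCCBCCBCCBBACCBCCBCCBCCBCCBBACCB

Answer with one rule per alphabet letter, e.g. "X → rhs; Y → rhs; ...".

A->CCB, B->BA, C->AA

  step 0 ⇒ step 1: CBAA ⇒ AA·BA·CCB·CCB
    A ↦ CCB
    B ↦ BA
    C ↦ AA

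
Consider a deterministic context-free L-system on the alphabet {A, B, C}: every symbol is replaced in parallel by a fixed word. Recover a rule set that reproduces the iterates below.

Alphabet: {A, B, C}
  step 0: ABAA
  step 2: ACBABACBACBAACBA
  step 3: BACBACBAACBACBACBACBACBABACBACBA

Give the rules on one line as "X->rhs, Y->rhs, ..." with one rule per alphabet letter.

A->BA, B->AC, C->CB

  step 2 ⇒ step 3: ACBABACBACBAACBA ⇒ BA·CB·AC·BA·AC·BA·CB·AC·BA·CB·AC·BA·BA·CB·AC·BA
    A ↦ BA
    B ↦ AC
    C ↦ CB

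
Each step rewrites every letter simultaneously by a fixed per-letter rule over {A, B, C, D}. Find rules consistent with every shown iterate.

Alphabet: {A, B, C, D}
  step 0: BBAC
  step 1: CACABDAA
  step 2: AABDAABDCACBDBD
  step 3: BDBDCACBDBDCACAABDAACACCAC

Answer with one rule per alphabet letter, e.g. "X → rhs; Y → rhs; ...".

  step 2 ⇒ step 3: AABDAABDCACBDBD ⇒ BD·BD·CA·C·BD·BD·CA·C·AA·BD·AA·CA·C·CA·C
    A ↦ BD
    B ↦ CA
    C ↦ AA
    D ↦ C

A->BD, B->CA, C->AA, D->C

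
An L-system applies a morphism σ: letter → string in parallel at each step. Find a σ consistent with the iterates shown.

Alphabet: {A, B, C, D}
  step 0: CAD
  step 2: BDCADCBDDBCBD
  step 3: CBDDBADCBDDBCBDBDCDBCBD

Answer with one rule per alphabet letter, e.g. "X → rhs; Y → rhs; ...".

A->ADC, B->C, C->DB, D->BD

  step 2 ⇒ step 3: BDCADCBDDBCBD ⇒ C·BD·DB·ADC·BD·DB·C·BD·BD·C·DB·C·BD
    A ↦ ADC
    B ↦ C
    C ↦ DB
    D ↦ BD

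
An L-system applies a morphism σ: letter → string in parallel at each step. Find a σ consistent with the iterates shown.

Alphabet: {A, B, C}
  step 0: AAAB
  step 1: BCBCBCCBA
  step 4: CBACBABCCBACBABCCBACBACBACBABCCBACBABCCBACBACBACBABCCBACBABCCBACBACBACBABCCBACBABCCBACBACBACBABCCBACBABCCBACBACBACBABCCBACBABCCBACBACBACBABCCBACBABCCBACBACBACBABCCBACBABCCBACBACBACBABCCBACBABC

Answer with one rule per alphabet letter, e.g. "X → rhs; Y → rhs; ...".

A->BC, B->CBA, C->CBA

  step 0 ⇒ step 1: AAAB ⇒ BC·BC·BC·CBA
    A ↦ BC
    B ↦ CBA
    C ↦ CBA  (constrained at step 1)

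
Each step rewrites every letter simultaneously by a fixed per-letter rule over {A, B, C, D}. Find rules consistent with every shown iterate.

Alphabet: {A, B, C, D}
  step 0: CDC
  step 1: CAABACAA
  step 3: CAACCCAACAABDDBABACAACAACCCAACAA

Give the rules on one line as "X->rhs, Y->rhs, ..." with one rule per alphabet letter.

  step 0 ⇒ step 1: CDC ⇒ CAA·BA·CAA
    C ↦ CAA
    D ↦ BA
    A ↦ C  (constrained at step 1)
    B ↦ BDD  (constrained at step 1)

A->C, B->BDD, C->CAA, D->BA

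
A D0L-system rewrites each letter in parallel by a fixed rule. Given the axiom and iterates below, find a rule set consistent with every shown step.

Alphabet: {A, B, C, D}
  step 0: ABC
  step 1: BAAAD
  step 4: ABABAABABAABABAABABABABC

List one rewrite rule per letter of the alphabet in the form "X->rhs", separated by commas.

  step 0 ⇒ step 1: ABC ⇒ BA·A·AD
    A ↦ BA
    B ↦ A
    C ↦ AD
    D ↦ BC  (constrained at step 1)

A->BA, B->A, C->AD, D->BC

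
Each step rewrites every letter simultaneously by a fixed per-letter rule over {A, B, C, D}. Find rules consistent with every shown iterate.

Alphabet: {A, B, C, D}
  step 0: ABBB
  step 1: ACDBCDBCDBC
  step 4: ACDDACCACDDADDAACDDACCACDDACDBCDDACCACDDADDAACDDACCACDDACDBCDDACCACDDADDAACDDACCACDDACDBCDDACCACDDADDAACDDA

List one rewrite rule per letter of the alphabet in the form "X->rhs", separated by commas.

  step 0 ⇒ step 1: ABBB ⇒ AC·DBC·DBC·DBC
    A ↦ AC
    B ↦ DBC
    C ↦ DDA  (constrained at step 1)
    D ↦ C  (constrained at step 1)

A->AC, B->DBC, C->DDA, D->C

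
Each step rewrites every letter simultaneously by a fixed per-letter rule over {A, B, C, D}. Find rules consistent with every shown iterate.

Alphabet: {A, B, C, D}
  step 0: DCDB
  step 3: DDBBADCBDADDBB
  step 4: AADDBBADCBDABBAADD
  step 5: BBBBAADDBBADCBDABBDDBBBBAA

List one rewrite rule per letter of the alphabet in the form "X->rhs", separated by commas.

  step 4 ⇒ step 5: AADDBBADCBDABBAADD ⇒ BB·BB·A·A·D·D·BB·A·DCB·D·A·BB·D·D·BB·BB·A·A
    A ↦ BB
    B ↦ D
    C ↦ DCB
    D ↦ A

A->BB, B->D, C->DCB, D->A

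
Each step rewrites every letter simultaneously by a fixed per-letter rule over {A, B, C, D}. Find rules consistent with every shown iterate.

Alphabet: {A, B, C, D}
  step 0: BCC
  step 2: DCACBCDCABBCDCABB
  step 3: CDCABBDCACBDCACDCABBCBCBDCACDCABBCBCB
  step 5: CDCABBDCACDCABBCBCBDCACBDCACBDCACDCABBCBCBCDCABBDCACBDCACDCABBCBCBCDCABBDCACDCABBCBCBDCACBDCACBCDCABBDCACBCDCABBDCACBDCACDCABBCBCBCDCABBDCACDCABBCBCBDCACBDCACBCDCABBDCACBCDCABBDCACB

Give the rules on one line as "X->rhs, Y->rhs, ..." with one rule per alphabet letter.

A->BB, B->CB, C->DCA, D->C

  step 2 ⇒ step 3: DCACBCDCABBCDCABB ⇒ C·DCA·BB·DCA·CB·DCA·C·DCA·BB·CB·CB·DCA·C·DCA·BB·CB·CB
    A ↦ BB
    B ↦ CB
    C ↦ DCA
    D ↦ C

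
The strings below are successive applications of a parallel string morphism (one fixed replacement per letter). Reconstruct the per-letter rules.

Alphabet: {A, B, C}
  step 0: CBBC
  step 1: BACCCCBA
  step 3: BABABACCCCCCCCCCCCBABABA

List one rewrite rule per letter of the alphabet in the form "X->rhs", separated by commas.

  step 0 ⇒ step 1: CBBC ⇒ BA·CC·CC·BA
    B ↦ CC
    C ↦ BA
    A ↦ C  (constrained at step 1)

A->C, B->CC, C->BA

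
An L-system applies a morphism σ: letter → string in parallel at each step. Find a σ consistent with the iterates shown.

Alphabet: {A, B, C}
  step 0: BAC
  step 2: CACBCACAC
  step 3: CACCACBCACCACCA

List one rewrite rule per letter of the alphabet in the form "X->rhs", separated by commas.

  step 2 ⇒ step 3: CACBCACAC ⇒ CA·C·CA·CB·CA·C·CA·C·CA
    A ↦ C
    B ↦ CB
    C ↦ CA

A->C, B->CB, C->CA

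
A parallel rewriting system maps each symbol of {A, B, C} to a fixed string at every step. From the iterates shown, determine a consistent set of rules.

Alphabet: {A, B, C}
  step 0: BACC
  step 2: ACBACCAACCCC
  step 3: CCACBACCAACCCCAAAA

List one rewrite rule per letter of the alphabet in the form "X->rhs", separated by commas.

A->CC, B->CBA, C->A

  step 2 ⇒ step 3: ACBACCAACCCC ⇒ CC·A·CBA·CC·A·A·CC·CC·A·A·A·A
    A ↦ CC
    B ↦ CBA
    C ↦ A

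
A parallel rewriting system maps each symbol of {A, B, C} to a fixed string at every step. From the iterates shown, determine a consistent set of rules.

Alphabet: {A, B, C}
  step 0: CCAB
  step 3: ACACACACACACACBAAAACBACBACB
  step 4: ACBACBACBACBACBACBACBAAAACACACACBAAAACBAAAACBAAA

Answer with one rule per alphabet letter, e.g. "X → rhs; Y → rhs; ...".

  step 3 ⇒ step 4: ACACACACACACACBAAAACBACBACB ⇒ AC·B·AC·B·AC·B·AC·B·AC·B·AC·B·AC·B·AAA·AC·AC·AC·AC·B·AAA·AC·B·AAA·AC·B·AAA
    A ↦ AC
    B ↦ AAA
    C ↦ B

A->AC, B->AAA, C->B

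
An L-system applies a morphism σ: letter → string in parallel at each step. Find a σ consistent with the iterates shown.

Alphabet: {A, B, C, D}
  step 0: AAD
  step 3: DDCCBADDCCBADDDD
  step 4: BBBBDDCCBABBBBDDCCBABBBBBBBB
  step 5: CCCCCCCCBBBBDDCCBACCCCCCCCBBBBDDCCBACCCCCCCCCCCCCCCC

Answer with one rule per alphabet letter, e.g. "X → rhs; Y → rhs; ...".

A->BA, B->CC, C->D, D->BB

  step 4 ⇒ step 5: BBBBDDCCBABBBBDDCCBABBBBBBBB ⇒ CC·CC·CC·CC·BB·BB·D·D·CC·BA·CC·CC·CC·CC·BB·BB·D·D·CC·BA·CC·CC·CC·CC·CC·CC·CC·CC
    A ↦ BA
    B ↦ CC
    C ↦ D
    D ↦ BB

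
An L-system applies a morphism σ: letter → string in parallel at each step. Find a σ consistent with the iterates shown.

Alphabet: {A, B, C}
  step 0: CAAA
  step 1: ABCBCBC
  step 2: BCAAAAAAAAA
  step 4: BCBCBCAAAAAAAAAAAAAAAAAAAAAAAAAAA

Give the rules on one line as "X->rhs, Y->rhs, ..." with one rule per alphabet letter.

A->BC, B->AA, C->A

  step 1 ⇒ step 2: ABCBCBC ⇒ BC·AA·A·AA·A·AA·A
    A ↦ BC
    B ↦ AA
    C ↦ A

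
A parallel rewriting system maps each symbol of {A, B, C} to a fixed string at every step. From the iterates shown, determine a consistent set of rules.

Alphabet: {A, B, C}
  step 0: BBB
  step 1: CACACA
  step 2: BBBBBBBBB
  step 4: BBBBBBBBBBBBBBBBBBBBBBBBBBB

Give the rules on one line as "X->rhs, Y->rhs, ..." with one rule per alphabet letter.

A->BB, B->CA, C->B

  step 1 ⇒ step 2: CACACA ⇒ B·BB·B·BB·B·BB
    A ↦ BB
    C ↦ B
  step 0 ⇒ step 1: BBB ⇒ CA·CA·CA
    B ↦ CA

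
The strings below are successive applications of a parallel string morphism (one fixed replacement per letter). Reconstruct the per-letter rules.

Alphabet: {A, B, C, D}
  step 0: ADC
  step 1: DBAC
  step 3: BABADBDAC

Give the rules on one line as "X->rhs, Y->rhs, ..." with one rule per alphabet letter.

  step 0 ⇒ step 1: ADC ⇒ D·B·AC
    A ↦ D
    C ↦ AC
    D ↦ B
    B ↦ BA  (constrained at step 1)

A->D, B->BA, C->AC, D->B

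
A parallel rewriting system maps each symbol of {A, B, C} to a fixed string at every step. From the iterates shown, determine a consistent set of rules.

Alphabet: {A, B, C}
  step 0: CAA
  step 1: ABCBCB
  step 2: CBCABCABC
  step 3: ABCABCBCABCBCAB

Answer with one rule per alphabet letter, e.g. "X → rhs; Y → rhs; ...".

A->CB, B->C, C->AB

  step 2 ⇒ step 3: CBCABCABC ⇒ AB·C·AB·CB·C·AB·CB·C·AB
    A ↦ CB
    B ↦ C
    C ↦ AB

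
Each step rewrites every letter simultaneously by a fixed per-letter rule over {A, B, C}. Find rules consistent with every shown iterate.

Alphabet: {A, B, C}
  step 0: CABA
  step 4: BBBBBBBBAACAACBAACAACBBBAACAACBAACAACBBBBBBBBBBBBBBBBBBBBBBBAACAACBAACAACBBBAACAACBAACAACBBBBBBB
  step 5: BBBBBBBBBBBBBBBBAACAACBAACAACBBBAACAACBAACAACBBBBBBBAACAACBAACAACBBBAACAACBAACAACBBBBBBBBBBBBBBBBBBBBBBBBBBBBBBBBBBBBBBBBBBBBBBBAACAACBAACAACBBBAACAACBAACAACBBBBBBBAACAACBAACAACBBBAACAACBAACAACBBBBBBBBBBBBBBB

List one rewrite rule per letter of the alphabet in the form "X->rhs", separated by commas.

A->AAC, B->BB, C->B

  step 4 ⇒ step 5: BBBBBBBBAACAACBAACAACBBBAACAACBAACAACBBBBBBBBBBBBBBBBBBBBBBBAACAACBAACAACBBBAACAACBAACAACBBBBBBB ⇒ BB·BB·BB·BB·BB·BB·BB·BB·AAC·AAC·B·AAC·AAC·B·BB·AAC·AAC·B·AAC·AAC·B·BB·BB·BB·AAC·AAC·B·AAC·AAC·B·BB·AAC·AAC·B·AAC·AAC·B·BB·BB·BB·BB·BB·BB·BB·BB·BB·BB·BB·BB·BB·BB·BB·BB·BB·BB·BB·BB·BB·BB·BB·AAC·AAC·B·AAC·AAC·B·BB·AAC·AAC·B·AAC·AAC·B·BB·BB·BB·AAC·AAC·B·AAC·AAC·B·BB·AAC·AAC·B·AAC·AAC·B·BB·BB·BB·BB·BB·BB·BB
    A ↦ AAC
    B ↦ BB
    C ↦ B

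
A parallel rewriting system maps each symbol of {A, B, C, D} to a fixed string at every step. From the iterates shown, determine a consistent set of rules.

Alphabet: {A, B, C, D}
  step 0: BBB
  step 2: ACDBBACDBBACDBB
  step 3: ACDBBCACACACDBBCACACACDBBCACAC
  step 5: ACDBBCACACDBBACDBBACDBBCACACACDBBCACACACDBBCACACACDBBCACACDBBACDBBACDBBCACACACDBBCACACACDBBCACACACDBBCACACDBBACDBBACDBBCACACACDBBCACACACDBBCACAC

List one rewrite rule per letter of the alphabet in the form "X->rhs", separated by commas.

  step 2 ⇒ step 3: ACDBBACDBBACDBB ⇒ AC·DBB·C·AC·AC·AC·DBB·C·AC·AC·AC·DBB·C·AC·AC
    A ↦ AC
    B ↦ AC
    C ↦ DBB
    D ↦ C

A->AC, B->AC, C->DBB, D->C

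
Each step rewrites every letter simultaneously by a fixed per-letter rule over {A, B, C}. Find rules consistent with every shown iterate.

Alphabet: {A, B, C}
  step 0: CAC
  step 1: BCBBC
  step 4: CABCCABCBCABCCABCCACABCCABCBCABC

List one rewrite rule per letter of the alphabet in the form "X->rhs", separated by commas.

  step 0 ⇒ step 1: CAC ⇒ BC·B·BC
    A ↦ B
    C ↦ BC
    B ↦ CA  (constrained at step 1)

A->B, B->CA, C->BC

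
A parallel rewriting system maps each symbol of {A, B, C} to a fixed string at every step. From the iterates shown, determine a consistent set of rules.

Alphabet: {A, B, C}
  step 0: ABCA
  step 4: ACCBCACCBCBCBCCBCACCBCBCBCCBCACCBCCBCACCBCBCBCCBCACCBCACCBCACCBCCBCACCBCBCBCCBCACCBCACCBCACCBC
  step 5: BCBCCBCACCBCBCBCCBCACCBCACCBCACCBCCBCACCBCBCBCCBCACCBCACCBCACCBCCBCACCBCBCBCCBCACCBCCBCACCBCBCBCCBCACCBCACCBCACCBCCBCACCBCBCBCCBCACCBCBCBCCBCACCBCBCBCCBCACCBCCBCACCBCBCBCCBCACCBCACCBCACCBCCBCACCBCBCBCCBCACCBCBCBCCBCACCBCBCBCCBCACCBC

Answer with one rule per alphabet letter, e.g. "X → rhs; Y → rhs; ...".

A->B, B->AC, C->CBC

  step 4 ⇒ step 5: ACCBCACCBCBCBCCBCACCBCBCBCCBCACCBCCBCACCBCBCBCCBCACCBCACCBCACCBCCBCACCBCBCBCCBCACCBCACCBCACCBC ⇒ B·CBC·CBC·AC·CBC·B·CBC·CBC·AC·CBC·AC·CBC·AC·CBC·CBC·AC·CBC·B·CBC·CBC·AC·CBC·AC·CBC·AC·CBC·CBC·AC·CBC·B·CBC·CBC·AC·CBC·CBC·AC·CBC·B·CBC·CBC·AC·CBC·AC·CBC·AC·CBC·CBC·AC·CBC·B·CBC·CBC·AC·CBC·B·CBC·CBC·AC·CBC·B·CBC·CBC·AC·CBC·CBC·AC·CBC·B·CBC·CBC·AC·CBC·AC·CBC·AC·CBC·CBC·AC·CBC·B·CBC·CBC·AC·CBC·B·CBC·CBC·AC·CBC·B·CBC·CBC·AC·CBC
    A ↦ B
    B ↦ AC
    C ↦ CBC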